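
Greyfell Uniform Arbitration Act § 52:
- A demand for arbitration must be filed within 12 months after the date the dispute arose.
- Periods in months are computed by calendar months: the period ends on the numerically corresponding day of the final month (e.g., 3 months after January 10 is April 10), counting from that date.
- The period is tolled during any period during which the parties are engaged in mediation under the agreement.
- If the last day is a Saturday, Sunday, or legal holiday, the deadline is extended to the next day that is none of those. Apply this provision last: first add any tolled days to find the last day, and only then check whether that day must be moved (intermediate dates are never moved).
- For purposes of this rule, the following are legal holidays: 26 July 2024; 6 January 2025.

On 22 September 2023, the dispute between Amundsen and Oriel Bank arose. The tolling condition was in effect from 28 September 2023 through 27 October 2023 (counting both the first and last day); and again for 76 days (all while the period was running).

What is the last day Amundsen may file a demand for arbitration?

January 7, 2025

12 months after 22 September 2023 is September 22, 2024.
From September 28, 2023 through October 27, 2023 inclusive is 30 days; tolling adds 30 days: September 22, 2024 + 30 days = October 22, 2024.
Tolling adds 76 days: October 22, 2024 + 76 days = January 6, 2025.
January 6, 2025 is a listed holiday. The next qualifying day is January 7, 2025.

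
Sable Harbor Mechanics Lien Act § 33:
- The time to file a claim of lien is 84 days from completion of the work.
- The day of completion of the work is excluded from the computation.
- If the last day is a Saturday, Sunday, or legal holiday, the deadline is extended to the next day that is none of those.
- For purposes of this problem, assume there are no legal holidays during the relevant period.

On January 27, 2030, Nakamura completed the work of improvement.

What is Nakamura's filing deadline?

April 22, 2030

84 days after January 27, 2030 is April 21, 2030.
April 21, 2030 is Sunday. The next qualifying day is April 22, 2030.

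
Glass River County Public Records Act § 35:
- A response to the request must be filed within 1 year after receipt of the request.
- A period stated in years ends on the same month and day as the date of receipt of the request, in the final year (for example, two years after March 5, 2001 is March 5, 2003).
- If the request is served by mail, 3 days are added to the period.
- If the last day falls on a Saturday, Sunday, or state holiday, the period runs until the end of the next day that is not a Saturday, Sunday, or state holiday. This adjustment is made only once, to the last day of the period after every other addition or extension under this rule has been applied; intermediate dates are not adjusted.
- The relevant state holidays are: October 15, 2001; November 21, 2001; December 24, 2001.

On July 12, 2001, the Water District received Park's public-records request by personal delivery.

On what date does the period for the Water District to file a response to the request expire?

July 12, 2002

1 year after July 12, 2001 is July 12, 2002.
Service was not by mail, so no mail extension applies.
July 12, 2002 is a Friday and not a state holiday, so no extension applies.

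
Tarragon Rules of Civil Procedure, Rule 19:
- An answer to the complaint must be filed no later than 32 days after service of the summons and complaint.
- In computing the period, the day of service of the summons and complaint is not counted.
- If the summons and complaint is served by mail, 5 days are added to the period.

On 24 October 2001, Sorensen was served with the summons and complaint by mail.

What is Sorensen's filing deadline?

32 days after 24 October 2001 is November 25, 2001.
Service was by mail, adding 5 days: November 25, 2001 + 5 days = November 30, 2001.

November 30, 2001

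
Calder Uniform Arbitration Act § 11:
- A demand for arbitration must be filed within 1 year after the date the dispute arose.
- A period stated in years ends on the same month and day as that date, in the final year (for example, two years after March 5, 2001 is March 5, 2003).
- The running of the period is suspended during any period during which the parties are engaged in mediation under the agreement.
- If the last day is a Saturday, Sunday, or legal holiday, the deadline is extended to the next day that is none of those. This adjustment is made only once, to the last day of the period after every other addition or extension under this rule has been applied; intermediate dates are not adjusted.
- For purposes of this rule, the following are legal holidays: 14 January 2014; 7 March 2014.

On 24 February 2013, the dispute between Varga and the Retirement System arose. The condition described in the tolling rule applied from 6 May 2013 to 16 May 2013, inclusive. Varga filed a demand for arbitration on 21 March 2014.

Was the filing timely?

No

1 year after 24 February 2013 is February 24, 2014.
From May 6, 2013 through May 16, 2013 inclusive is 11 days; tolling adds 11 days: February 24, 2014 + 11 days = March 7, 2014.
March 7, 2014 is a listed holiday; March 8, 2014 is Saturday; March 9, 2014 is Sunday. The next qualifying day is March 10, 2014.
The deadline is March 10, 2014; the filing on March 21, 2014 is after that date.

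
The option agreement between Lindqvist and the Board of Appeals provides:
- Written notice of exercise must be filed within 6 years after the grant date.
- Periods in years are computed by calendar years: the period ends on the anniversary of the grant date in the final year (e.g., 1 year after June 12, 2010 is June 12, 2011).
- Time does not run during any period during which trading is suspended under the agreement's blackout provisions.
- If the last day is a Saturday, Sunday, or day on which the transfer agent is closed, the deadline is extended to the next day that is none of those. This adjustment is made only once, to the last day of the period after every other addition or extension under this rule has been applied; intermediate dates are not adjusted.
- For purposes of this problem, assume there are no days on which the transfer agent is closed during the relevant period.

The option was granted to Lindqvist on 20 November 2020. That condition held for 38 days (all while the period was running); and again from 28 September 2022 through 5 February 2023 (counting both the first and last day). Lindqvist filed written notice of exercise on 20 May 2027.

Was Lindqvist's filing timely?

6 years after 20 November 2020 is November 20, 2026.
Tolling adds 38 days: November 20, 2026 + 38 days = December 28, 2026.
From September 28, 2022 through February 5, 2023 inclusive is 131 days; tolling adds 131 days: December 28, 2026 + 131 days = May 8, 2027.
May 8, 2027 is Saturday; May 9, 2027 is Sunday. The next qualifying day is May 10, 2027.
The deadline is May 10, 2027; the filing on May 20, 2027 is after that date.

No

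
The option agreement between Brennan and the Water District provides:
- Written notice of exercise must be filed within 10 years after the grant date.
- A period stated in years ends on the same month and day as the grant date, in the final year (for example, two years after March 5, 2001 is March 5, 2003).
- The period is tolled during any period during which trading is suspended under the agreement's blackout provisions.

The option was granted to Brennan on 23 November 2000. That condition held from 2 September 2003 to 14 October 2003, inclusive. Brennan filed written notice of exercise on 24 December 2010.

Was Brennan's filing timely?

Yes

10 years after 23 November 2000 is November 23, 2010.
From September 2, 2003 through October 14, 2003 inclusive is 43 days; tolling adds 43 days: November 23, 2010 + 43 days = January 5, 2011.
The deadline is January 5, 2011; the filing on December 24, 2010 is on or before that date.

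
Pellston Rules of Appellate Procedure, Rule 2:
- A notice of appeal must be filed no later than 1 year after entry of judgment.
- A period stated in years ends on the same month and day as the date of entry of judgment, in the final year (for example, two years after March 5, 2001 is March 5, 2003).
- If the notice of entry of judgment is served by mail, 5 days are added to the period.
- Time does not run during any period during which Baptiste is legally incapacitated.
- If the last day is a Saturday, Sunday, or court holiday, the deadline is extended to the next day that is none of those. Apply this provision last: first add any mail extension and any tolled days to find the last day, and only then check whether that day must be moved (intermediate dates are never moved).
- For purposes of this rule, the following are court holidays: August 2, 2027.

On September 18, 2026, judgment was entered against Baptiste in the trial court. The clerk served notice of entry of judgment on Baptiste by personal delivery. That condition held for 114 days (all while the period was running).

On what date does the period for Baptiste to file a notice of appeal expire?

January 10, 2028

1 year after September 18, 2026 is September 18, 2027.
Service was not by mail, so no mail extension applies.
Tolling adds 114 days: September 18, 2027 + 114 days = January 10, 2028.
January 10, 2028 is a Monday and not a court holiday, so no extension applies.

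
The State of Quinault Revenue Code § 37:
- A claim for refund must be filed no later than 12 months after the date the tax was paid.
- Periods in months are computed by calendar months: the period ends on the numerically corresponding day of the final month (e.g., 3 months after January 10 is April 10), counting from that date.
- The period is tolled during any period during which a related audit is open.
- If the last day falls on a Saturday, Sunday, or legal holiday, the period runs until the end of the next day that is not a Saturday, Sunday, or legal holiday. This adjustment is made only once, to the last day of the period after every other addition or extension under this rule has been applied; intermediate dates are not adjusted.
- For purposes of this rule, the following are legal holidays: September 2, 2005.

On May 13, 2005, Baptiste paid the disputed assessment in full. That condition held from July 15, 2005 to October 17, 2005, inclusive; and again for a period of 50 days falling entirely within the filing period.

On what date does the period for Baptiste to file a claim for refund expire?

October 5, 2006

12 months after May 13, 2005 is May 13, 2006.
From July 15, 2005 through October 17, 2005 inclusive is 95 days; tolling adds 95 days: May 13, 2006 + 95 days = August 16, 2006.
Tolling adds 50 days: August 16, 2006 + 50 days = October 5, 2006.
October 5, 2006 is a Thursday and not a legal holiday, so no extension applies.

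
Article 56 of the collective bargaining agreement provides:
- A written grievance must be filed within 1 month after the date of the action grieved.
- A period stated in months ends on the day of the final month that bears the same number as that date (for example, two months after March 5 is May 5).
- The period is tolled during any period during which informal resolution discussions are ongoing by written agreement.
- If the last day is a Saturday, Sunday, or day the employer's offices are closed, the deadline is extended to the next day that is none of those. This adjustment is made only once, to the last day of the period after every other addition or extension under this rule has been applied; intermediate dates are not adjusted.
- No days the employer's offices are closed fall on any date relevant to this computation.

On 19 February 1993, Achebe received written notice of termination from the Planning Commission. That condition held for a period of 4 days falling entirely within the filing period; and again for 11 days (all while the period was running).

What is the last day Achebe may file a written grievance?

1 month after 19 February 1993 is March 19, 1993.
Tolling adds 4 days: March 19, 1993 + 4 days = March 23, 1993.
Tolling adds 11 days: March 23, 1993 + 11 days = April 3, 1993.
April 3, 1993 is Saturday; April 4, 1993 is Sunday. The next qualifying day is April 5, 1993.

April 5, 1993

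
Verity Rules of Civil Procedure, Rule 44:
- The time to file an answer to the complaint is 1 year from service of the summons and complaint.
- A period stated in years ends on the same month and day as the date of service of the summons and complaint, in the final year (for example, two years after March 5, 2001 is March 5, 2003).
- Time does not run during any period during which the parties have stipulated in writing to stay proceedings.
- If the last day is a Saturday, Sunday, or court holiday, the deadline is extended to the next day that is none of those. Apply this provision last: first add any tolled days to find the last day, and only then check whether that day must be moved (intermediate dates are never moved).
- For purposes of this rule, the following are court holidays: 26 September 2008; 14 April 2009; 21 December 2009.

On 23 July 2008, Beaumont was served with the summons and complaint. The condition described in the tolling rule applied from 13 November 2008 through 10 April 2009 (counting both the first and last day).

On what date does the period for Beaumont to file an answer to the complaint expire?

December 22, 2009

1 year after 23 July 2008 is July 23, 2009.
From November 13, 2008 through April 10, 2009 inclusive is 149 days; tolling adds 149 days: July 23, 2009 + 149 days = December 19, 2009.
December 19, 2009 is Saturday; December 20, 2009 is Sunday; December 21, 2009 is a listed holiday. The next qualifying day is December 22, 2009.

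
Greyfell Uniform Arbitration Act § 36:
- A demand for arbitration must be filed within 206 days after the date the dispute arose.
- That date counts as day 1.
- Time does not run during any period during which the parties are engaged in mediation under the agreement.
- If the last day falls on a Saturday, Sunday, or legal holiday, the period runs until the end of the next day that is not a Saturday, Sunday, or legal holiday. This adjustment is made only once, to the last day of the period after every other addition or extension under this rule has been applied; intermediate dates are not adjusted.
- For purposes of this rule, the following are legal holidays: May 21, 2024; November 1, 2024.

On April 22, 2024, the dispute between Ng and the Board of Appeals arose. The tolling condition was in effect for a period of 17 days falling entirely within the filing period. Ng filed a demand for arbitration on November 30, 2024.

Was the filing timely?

Counting April 22, 2024 as day 1, day 206 is November 13, 2024.
Tolling adds 17 days: November 13, 2024 + 17 days = November 30, 2024.
November 30, 2024 is Saturday; December 1, 2024 is Sunday. The next qualifying day is December 2, 2024.
The deadline is December 2, 2024; the filing on November 30, 2024 is on or before that date.

Yes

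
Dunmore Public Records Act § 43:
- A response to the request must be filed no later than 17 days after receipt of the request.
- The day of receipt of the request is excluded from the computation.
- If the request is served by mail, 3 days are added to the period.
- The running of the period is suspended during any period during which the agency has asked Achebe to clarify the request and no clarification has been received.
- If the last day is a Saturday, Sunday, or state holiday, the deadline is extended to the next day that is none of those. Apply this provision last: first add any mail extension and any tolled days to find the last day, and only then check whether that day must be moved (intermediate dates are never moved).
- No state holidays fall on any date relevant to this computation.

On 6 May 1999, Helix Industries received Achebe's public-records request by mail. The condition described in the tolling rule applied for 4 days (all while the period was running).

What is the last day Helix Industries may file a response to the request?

17 days after 6 May 1999 is May 23, 1999.
Service was by mail, adding 3 days: May 23, 1999 + 3 days = May 26, 1999.
Tolling adds 4 days: May 26, 1999 + 4 days = May 30, 1999.
May 30, 1999 is Sunday. The next qualifying day is May 31, 1999.

May 31, 1999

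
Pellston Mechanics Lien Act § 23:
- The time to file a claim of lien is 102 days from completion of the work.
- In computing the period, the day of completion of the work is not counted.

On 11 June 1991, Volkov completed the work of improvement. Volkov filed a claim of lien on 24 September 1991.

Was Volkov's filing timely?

102 days after 11 June 1991 is September 21, 1991.
The deadline is September 21, 1991; the filing on September 24, 1991 is after that date.

No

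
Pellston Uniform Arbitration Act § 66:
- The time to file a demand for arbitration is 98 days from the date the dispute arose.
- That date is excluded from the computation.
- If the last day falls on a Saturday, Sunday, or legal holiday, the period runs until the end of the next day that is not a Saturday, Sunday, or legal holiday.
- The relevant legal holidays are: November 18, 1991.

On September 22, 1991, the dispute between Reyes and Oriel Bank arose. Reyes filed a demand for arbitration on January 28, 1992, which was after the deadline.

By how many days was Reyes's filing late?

29 days

98 days after September 22, 1991 is December 29, 1991.
December 29, 1991 is Sunday. The next qualifying day is December 30, 1991.
The deadline is December 30, 1991; from December 30, 1991 to January 28, 1992 is 29 days.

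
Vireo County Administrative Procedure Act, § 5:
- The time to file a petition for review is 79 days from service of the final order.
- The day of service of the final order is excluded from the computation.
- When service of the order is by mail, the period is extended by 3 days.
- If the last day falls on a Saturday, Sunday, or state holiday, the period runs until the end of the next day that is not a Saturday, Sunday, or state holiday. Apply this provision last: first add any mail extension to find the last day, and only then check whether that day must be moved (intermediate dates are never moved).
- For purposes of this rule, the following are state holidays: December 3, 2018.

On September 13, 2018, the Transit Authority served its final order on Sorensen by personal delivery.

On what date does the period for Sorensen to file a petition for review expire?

December 4, 2018

79 days after September 13, 2018 is December 1, 2018.
Service was not by mail, so no mail extension applies.
December 1, 2018 is Saturday; December 2, 2018 is Sunday; December 3, 2018 is a listed holiday. The next qualifying day is December 4, 2018.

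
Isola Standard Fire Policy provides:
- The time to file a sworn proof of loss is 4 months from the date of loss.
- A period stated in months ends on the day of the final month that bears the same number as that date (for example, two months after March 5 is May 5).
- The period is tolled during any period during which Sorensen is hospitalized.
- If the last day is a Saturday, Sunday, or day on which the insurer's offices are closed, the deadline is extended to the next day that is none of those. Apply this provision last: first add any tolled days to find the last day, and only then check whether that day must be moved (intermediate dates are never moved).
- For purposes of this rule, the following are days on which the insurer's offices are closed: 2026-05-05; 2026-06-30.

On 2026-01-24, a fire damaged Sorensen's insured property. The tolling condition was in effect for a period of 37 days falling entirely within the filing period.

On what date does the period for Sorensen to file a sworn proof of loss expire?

July 1, 2026

4 months after 2026-01-24 is May 24, 2026.
Tolling adds 37 days: May 24, 2026 + 37 days = June 30, 2026.
June 30, 2026 is a listed holiday. The next qualifying day is July 1, 2026.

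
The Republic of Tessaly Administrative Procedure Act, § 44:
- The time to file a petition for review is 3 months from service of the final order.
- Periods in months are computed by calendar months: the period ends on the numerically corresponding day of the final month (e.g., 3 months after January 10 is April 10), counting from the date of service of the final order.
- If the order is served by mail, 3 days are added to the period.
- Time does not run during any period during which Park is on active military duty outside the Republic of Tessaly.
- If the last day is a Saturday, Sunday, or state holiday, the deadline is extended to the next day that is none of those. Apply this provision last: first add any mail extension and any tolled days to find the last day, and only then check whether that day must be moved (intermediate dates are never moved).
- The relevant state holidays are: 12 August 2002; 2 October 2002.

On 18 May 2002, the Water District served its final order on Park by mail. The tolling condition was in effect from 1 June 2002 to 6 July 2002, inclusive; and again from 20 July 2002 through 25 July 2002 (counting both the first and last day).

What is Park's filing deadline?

October 3, 2002

3 months after 18 May 2002 is August 18, 2002.
Service was by mail, adding 3 days: August 18, 2002 + 3 days = August 21, 2002.
From June 1, 2002 through July 6, 2002 inclusive is 36 days; tolling adds 36 days: August 21, 2002 + 36 days = September 26, 2002.
From July 20, 2002 through July 25, 2002 inclusive is 6 days; tolling adds 6 days: September 26, 2002 + 6 days = October 2, 2002.
October 2, 2002 is a listed holiday. The next qualifying day is October 3, 2002.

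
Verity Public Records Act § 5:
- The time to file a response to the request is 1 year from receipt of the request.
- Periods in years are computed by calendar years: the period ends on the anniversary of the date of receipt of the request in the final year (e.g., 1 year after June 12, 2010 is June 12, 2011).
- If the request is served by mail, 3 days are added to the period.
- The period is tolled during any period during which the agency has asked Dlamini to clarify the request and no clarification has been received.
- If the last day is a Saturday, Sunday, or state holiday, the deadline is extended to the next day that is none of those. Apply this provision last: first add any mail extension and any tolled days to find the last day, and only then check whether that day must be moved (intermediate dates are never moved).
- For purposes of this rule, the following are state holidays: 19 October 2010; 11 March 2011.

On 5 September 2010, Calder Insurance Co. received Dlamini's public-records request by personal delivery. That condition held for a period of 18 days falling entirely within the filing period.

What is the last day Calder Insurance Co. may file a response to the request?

1 year after 5 September 2010 is September 5, 2011.
Service was not by mail, so no mail extension applies.
Tolling adds 18 days: September 5, 2011 + 18 days = September 23, 2011.
September 23, 2011 is a Friday and not a state holiday, so no extension applies.

September 23, 2011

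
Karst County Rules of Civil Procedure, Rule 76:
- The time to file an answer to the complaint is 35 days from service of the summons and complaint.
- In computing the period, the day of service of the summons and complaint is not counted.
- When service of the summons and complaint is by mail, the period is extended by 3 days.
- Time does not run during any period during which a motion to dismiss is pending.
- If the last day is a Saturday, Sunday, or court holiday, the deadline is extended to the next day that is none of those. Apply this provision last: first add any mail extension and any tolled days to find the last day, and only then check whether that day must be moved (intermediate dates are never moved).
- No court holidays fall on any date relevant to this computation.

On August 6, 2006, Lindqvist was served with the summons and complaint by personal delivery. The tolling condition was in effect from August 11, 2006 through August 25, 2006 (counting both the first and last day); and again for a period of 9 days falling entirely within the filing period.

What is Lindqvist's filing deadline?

October 4, 2006

35 days after August 6, 2006 is September 10, 2006.
Service was not by mail, so no mail extension applies.
From August 11, 2006 through August 25, 2006 inclusive is 15 days; tolling adds 15 days: September 10, 2006 + 15 days = September 25, 2006.
Tolling adds 9 days: September 25, 2006 + 9 days = October 4, 2006.
October 4, 2006 is a Wednesday and not a court holiday, so no extension applies.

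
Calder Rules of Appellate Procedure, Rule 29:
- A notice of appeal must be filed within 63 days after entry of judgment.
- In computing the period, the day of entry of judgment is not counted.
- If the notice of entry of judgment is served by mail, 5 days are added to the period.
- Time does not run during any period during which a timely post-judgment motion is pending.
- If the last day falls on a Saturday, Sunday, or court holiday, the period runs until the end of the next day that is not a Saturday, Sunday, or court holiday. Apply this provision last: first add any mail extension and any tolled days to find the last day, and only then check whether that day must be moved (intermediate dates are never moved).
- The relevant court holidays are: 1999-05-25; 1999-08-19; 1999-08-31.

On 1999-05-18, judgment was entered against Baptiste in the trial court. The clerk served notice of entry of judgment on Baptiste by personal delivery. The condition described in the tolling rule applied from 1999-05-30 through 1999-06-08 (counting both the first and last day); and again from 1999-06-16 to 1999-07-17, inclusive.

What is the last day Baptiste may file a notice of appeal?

63 days after 1999-05-18 is July 20, 1999.
Service was not by mail, so no mail extension applies.
From May 30, 1999 through June 8, 1999 inclusive is 10 days; tolling adds 10 days: July 20, 1999 + 10 days = July 30, 1999.
From June 16, 1999 through July 17, 1999 inclusive is 32 days; tolling adds 32 days: July 30, 1999 + 32 days = August 31, 1999.
August 31, 1999 is a listed holiday. The next qualifying day is September 1, 1999.

September 1, 1999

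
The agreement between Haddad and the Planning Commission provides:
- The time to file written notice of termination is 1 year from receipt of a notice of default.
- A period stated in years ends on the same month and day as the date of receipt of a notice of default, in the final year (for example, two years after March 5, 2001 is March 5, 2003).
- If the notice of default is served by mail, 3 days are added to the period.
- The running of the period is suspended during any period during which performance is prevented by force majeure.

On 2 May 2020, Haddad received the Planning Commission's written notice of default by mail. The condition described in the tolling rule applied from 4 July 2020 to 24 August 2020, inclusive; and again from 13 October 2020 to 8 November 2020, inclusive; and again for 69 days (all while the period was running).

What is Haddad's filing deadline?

September 30, 2021

1 year after 2 May 2020 is May 2, 2021.
Service was by mail, adding 3 days: May 2, 2021 + 3 days = May 5, 2021.
From July 4, 2020 through August 24, 2020 inclusive is 52 days; tolling adds 52 days: May 5, 2021 + 52 days = June 26, 2021.
From October 13, 2020 through November 8, 2020 inclusive is 27 days; tolling adds 27 days: June 26, 2021 + 27 days = July 23, 2021.
Tolling adds 69 days: July 23, 2021 + 69 days = September 30, 2021.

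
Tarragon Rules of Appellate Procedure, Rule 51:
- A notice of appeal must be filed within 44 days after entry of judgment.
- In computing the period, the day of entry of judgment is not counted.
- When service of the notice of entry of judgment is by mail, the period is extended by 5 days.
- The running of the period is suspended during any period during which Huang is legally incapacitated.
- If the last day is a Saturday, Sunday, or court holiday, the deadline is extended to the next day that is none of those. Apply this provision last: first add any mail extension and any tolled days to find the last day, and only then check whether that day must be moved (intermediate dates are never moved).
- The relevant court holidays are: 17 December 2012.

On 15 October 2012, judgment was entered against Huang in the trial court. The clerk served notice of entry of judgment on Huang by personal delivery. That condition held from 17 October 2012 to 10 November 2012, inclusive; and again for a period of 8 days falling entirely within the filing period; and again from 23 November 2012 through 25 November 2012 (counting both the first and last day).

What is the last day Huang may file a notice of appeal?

44 days after 15 October 2012 is November 28, 2012.
Service was not by mail, so no mail extension applies.
From October 17, 2012 through November 10, 2012 inclusive is 25 days; tolling adds 25 days: November 28, 2012 + 25 days = December 23, 2012.
Tolling adds 8 days: December 23, 2012 + 8 days = December 31, 2012.
From November 23, 2012 through November 25, 2012 inclusive is 3 days; tolling adds 3 days: December 31, 2012 + 3 days = January 3, 2013.
January 3, 2013 is a Thursday and not a court holiday, so no extension applies.

January 3, 2013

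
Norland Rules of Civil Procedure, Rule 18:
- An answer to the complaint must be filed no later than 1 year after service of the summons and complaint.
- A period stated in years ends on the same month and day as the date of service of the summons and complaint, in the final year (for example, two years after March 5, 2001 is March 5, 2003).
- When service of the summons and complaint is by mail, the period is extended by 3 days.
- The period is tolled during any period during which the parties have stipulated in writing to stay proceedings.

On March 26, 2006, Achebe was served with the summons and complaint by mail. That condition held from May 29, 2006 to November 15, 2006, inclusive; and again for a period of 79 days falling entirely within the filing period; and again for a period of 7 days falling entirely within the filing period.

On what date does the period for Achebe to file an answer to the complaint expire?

1 year after March 26, 2006 is March 26, 2007.
Service was by mail, adding 3 days: March 26, 2007 + 3 days = March 29, 2007.
From May 29, 2006 through November 15, 2006 inclusive is 171 days; tolling adds 171 days: March 29, 2007 + 171 days = September 16, 2007.
Tolling adds 79 days: September 16, 2007 + 79 days = December 4, 2007.
Tolling adds 7 days: December 4, 2007 + 7 days = December 11, 2007.

December 11, 2007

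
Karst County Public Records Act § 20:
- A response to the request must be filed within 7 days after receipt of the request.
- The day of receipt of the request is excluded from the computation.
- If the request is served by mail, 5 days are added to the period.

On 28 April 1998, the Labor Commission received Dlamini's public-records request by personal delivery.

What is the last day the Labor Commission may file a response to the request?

May 5, 1998

7 days after 28 April 1998 is May 5, 1998.
Service was not by mail, so no mail extension applies.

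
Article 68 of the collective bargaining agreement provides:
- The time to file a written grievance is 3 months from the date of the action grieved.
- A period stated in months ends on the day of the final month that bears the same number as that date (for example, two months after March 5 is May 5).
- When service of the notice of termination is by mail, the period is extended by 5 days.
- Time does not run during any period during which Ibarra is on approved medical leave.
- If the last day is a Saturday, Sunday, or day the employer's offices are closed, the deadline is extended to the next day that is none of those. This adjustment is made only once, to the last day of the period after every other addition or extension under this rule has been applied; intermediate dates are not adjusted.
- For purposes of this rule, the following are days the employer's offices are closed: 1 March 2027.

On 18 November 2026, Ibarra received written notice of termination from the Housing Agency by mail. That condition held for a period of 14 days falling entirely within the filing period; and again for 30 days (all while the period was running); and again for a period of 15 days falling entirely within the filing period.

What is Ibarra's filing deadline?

3 months after 18 November 2026 is February 18, 2027.
Service was by mail, adding 5 days: February 18, 2027 + 5 days = February 23, 2027.
Tolling adds 14 days: February 23, 2027 + 14 days = March 9, 2027.
Tolling adds 30 days: March 9, 2027 + 30 days = April 8, 2027.
Tolling adds 15 days: April 8, 2027 + 15 days = April 23, 2027.
April 23, 2027 is a Friday and not a day the employer's offices are closed, so no extension applies.

April 23, 2027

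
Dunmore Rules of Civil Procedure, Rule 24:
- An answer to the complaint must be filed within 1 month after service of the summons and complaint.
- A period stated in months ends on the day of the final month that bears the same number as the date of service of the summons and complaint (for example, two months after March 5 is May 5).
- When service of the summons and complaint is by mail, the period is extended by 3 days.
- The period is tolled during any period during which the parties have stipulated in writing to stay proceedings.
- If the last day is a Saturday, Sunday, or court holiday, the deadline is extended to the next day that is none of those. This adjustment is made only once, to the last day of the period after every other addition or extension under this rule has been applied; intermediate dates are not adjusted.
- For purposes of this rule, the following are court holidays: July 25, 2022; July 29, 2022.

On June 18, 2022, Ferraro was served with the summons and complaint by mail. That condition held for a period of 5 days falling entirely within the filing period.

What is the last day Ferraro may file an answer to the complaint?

July 26, 2022

1 month after June 18, 2022 is July 18, 2022.
Service was by mail, adding 3 days: July 18, 2022 + 3 days = July 21, 2022.
Tolling adds 5 days: July 21, 2022 + 5 days = July 26, 2022.
July 26, 2022 is a Tuesday and not a court holiday, so no extension applies.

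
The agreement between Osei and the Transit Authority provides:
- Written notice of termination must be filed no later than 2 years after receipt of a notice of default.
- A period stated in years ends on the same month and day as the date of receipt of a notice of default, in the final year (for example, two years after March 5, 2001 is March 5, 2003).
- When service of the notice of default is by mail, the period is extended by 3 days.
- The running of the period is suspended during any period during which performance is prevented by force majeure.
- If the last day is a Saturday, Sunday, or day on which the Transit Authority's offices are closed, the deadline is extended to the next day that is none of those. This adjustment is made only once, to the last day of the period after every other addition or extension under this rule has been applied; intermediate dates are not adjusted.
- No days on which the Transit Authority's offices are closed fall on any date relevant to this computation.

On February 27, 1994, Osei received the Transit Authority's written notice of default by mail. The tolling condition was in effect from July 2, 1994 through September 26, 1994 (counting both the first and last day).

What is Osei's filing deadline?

May 27, 1996

2 years after February 27, 1994 is February 27, 1996.
Service was by mail, adding 3 days: February 27, 1996 + 3 days = March 1, 1996.
From July 2, 1994 through September 26, 1994 inclusive is 87 days; tolling adds 87 days: March 1, 1996 + 87 days = May 27, 1996.
May 27, 1996 is a Monday and not a day on which the Transit Authority's offices are closed, so no extension applies.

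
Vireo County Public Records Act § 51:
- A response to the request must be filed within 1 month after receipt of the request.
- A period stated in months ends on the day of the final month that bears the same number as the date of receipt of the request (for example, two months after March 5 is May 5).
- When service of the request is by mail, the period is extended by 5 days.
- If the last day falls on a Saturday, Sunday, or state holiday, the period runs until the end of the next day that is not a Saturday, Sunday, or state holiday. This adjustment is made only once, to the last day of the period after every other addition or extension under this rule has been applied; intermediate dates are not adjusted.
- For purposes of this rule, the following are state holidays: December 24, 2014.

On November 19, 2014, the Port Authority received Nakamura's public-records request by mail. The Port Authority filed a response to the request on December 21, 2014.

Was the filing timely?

1 month after November 19, 2014 is December 19, 2014.
Service was by mail, adding 5 days: December 19, 2014 + 5 days = December 24, 2014.
December 24, 2014 is a listed holiday. The next qualifying day is December 25, 2014.
The deadline is December 25, 2014; the filing on December 21, 2014 is on or before that date.

Yes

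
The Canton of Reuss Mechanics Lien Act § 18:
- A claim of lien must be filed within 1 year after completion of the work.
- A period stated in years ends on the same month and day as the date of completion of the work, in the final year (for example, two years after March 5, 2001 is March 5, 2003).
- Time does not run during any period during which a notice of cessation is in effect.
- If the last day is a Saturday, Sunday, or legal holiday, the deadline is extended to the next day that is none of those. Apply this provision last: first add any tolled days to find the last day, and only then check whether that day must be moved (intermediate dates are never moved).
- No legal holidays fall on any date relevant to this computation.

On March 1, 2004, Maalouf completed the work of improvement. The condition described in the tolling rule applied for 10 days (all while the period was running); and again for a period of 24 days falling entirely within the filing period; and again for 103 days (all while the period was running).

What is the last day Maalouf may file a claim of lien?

1 year after March 1, 2004 is March 1, 2005.
Tolling adds 10 days: March 1, 2005 + 10 days = March 11, 2005.
Tolling adds 24 days: March 11, 2005 + 24 days = April 4, 2005.
Tolling adds 103 days: April 4, 2005 + 103 days = July 16, 2005.
July 16, 2005 is Saturday; July 17, 2005 is Sunday. The next qualifying day is July 18, 2005.

July 18, 2005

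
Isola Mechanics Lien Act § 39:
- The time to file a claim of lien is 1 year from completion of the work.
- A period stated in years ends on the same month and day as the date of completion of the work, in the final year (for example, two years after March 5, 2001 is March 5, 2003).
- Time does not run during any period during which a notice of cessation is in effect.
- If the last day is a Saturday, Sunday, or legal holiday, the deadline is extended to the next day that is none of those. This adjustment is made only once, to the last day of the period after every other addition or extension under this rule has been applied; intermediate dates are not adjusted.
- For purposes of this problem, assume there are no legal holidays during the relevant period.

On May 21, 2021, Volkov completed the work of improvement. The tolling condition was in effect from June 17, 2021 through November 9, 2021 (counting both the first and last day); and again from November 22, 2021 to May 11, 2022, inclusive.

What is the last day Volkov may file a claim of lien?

April 3, 2023

1 year after May 21, 2021 is May 21, 2022.
From June 17, 2021 through November 9, 2021 inclusive is 146 days; tolling adds 146 days: May 21, 2022 + 146 days = October 14, 2022.
From November 22, 2021 through May 11, 2022 inclusive is 171 days; tolling adds 171 days: October 14, 2022 + 171 days = April 3, 2023.
April 3, 2023 is a Monday and not a legal holiday, so no extension applies.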